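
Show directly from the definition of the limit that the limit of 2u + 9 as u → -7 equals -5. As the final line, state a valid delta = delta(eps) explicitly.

delta = eps/2

Fix eps > 0. We need delta > 0 so that 0 < |u + 7| < delta implies |(2u + 9) + 5| < eps.
|(2u + 9) + 5| = |2u + 14| = 2|u + 7|.
Thus it suffices that |u + 7| < eps/2.
Take delta = eps/2. If 0 < |u + 7| < delta then |(2u + 9) + 5| = 2|u + 7| < 2·(eps/2) = eps.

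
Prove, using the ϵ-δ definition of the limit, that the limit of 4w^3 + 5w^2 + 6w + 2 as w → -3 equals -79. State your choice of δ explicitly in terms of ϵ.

δ = min(1, ϵ/119)

Let ϵ > 0 be given. We want δ > 0 such that 0 < |w + 3| < δ implies |(4w^3 + 5w^2 + 6w + 2) + 79| < ϵ.
(4w^3 + 5w^2 + 6w + 2) + 79 = 4w^3 + 5w^2 + 6w + 81 = (w + 3)(4w^2 - 7w + 27).
So |(4w^3 + 5w^2 + 6w + 2) + 79| = |w + 3|·|4w^2 - 7w + 27|.
Require δ ≤ 1. Then |w + 3| < 1 gives |w| < 4, and by the triangle inequality |4w^2 - 7w + 27| ≤ 4·4^2 + 7·4 + 27 = 119.
Hence |(4w^3 + 5w^2 + 6w + 2) + 79| ≤ 119|w + 3| < ϵ provided |w + 3| < ϵ/119.
Choosing δ = min(1, ϵ/119) ensures both conditions, hence |(4w^3 + 5w^2 + 6w + 2) + 79| < ϵ.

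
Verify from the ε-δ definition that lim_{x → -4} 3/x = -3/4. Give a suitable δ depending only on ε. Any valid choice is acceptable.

Let ε > 0. We seek δ > 0 such that 0 < |x + 4| < δ implies |3/x + 3/4| < ε.
|3/x + 3/4| = 3·|-4 − x|/(4·|x|) = 3|x + 4|/(4|x|).
Restrict δ ≤ 2. Then |x + 4| < 2 gives |x| > 2, so 4|x| > 8.
Then |3/x + 3/4| < 3|x + 4|/8, which is < ε when |x + 4| < (8/3)ε.
Take δ = min(2, (8/3)ε). Then 0 < |x + 4| < δ gives both |x + 4| < 2 and |x + 4| < (8/3)ε, so |3/x + 3/4| < ε.

δ = min(2, (8/3)ε)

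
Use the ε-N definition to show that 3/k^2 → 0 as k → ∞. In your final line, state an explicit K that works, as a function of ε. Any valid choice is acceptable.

K = (3/ε)^{1/2}

Let ε > 0 be given. For k ≥ 1, |3/k^2 − 0| = 3/k^2.
3/k^2 < ε ⇔ k^2 > 3/ε ⇔ k > (3/ε)^{1/2}.
Take K = (3/ε)^{1/2}. Then k > K implies 3/k^2 < ε.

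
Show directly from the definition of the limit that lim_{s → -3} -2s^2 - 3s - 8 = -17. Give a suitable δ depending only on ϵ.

Let ϵ > 0 be given. We want δ > 0 such that 0 < |s + 3| < δ implies |(-2s^2 - 3s - 8) + 17| < ϵ.
(-2s^2 - 3s - 8) + 17 = -2s^2 - 3s + 9 = (s + 3)(-2s + 3).
So |(-2s^2 - 3s - 8) + 17| = |s + 3|·|-2s + 3|.
Assume first that |s + 3| < 1, so |s| < 4. Then |-2s + 3| ≤ 2·4 + 3 = 11.
Hence |(-2s^2 - 3s - 8) + 17| ≤ 11|s + 3| < ϵ provided |s + 3| < ϵ/11.
Choosing δ = min(1, ϵ/11) ensures both conditions, hence |(-2s^2 - 3s - 8) + 17| < ϵ.

δ = min(1, ϵ/11)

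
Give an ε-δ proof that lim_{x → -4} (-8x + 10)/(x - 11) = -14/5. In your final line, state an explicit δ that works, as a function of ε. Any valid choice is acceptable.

δ = min(15/2, (75/52)ε)

Let ε > 0 be given. We want δ > 0 with 0 < |x + 4| < δ ⇒ |(-8x + 10)/(x - 11) + 14/5| < ε.
Combining over a common denominator, (-8x + 10)/(x - 11) + 14/5 = [(-8x + 10)·(-15) − 42·(x - 11)] / [(-15)·(x - 11)] = 78(x + 4) / ((-15)(x - 11)).
So |(-8x + 10)/(x - 11) + 14/5| = 78|x + 4| / (15·|x − 11|).
Restrict δ ≤ 15/2. Then |x + 4| < 15/2 gives |x − 11| = |(x + 4) + (-15)| ≥ 15 − 15/2 = 15/2.
Hence |(-8x + 10)/(x - 11) + 14/5| < 78|x + 4|/(15·(15/2)) = (52/75)|x + 4|, which is < ε once |x + 4| < (75/52)ε.
Take δ = min(15/2, (75/52)ε). Then 0 < |x + 4| < δ forces both bounds, so |(-8x + 10)/(x - 11) + 14/5| < ε.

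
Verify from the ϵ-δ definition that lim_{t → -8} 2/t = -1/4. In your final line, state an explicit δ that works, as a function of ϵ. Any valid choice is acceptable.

δ = min(4, 16ϵ)

Suppose ϵ > 0. We seek δ > 0 such that 0 < |t + 8| < δ implies |2/t + 1/4| < ϵ.
|2/t + 1/4| = 2·|-8 − t|/(8·|t|) = 2|t + 8|/(8|t|).
Require δ ≤ 4 so that |t| > 8 − 4 = 4, hence 8|t| > 32.
Then |2/t + 1/4| < 2|t + 8|/32, which is < ϵ when |t + 8| < 16ϵ.
Take δ = min(4, 16ϵ). Then 0 < |t + 8| < δ gives both |t + 8| < 4 and |t + 8| < 16ϵ, so |2/t + 1/4| < ϵ.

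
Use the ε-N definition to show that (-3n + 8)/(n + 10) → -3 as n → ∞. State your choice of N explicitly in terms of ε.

Suppose ε > 0. For n ≥ 1, |(-3n + 8)/(n + 10) + 3| = |38|/((n + 10)) = 38/((n + 10)).
Since n + 10 ≥ n for n ≥ 1, this is ≤ 38/(n) = 38/n.
So |(-3n + 8)/(n + 10) + 3| < ε whenever n > 38/ε.
Take N = 38/ε. If n > N then |(-3n + 8)/(n + 10) + 3| ≤ 38/n < ε.

N = 38/ε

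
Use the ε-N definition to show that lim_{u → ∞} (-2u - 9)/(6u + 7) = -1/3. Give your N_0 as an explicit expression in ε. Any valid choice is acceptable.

Suppose ε > 0. We seek N_0 > 0 such that u > N_0 implies |(-2u - 9)/(6u + 7) + 1/3| < ε.
(-2u - 9)/(6u + 7) + 1/3 = (6(-2u - 9) − (-2)(6u + 7)) / (6(6u + 7)) = -40/(6(6u + 7)).
For u > 0 we have 6u + 7 > 6u, so |(-2u - 9)/(6u + 7) + 1/3| = 40/(6(6u + 7)) < 40/(6·6u) = (10/9)/u.
Thus |(-2u - 9)/(6u + 7) + 1/3| < ε whenever u > (10/9)/ε.
Take N_0 = (10/9)/ε. If u > N_0 then |(-2u - 9)/(6u + 7) + 1/3| < (10/9)/u < ε.

N_0 = (10/9)/ε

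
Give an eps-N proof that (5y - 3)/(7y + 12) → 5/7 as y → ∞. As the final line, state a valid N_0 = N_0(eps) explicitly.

Let eps > 0 be given. We seek N_0 > 0 such that y > N_0 implies |(5y - 3)/(7y + 12) − (5/7)| < eps.
(5y - 3)/(7y + 12) − (5/7) = (7(5y - 3) − 5(7y + 12)) / (7(7y + 12)) = -81/(7(7y + 12)).
For y > 0 we have 7y + 12 > 7y, so |(5y - 3)/(7y + 12) − (5/7)| = 81/(7(7y + 12)) < 81/(7·7y) = (81/49)/y.
Thus |(5y - 3)/(7y + 12) − (5/7)| < eps whenever y > (81/49)/eps.
Take N_0 = (81/49)/eps. If y > N_0 then |(5y - 3)/(7y + 12) − (5/7)| < (81/49)/y < eps.

N_0 = (81/49)/eps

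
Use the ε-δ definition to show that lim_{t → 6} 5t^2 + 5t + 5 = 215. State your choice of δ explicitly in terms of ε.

Let ε > 0 be given. We want δ > 0 such that 0 < |t − 6| < δ implies |(5t^2 + 5t + 5) − 215| < ε.
(5t^2 + 5t + 5) − 215 = 5t^2 + 5t - 210 = (t − 6)(5t + 35).
So |(5t^2 + 5t + 5) − 215| = |t − 6|·|5t + 35|.
Assume first that |t − 6| < 1, so |t| < 7. Then |5t + 35| ≤ 5·7 + 35 = 70.
Hence |(5t^2 + 5t + 5) − 215| ≤ 70|t − 6| < ε provided |t − 6| < ε/70.
Choosing δ = min(1, ε/70) ensures both conditions, hence |(5t^2 + 5t + 5) − 215| < ε.

δ = min(1, ε/70)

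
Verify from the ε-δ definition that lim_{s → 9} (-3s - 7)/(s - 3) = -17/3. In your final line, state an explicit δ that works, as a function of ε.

Fix ε > 0. We want δ > 0 with 0 < |s − 9| < δ ⇒ |(-3s - 7)/(s - 3) + 17/3| < ε.
Combining over a common denominator, (-3s - 7)/(s - 3) + 17/3 = [(-3s - 7)·6 − (-34)·(s - 3)] / [6·(s - 3)] = 16(s − 9) / (6(s - 3)).
So |(-3s - 7)/(s - 3) + 17/3| = 16|s − 9| / (6·|s − 3|).
Require δ ≤ 3, so |s − 3| ≥ |6| − |s − 9| > 6 − 3 = 3.
Hence |(-3s - 7)/(s - 3) + 17/3| < 16|s − 9|/(6·3) = (8/9)|s − 9|, which is < ε once |s − 9| < (9/8)ε.
Take δ = min(3, (9/8)ε). Then 0 < |s − 9| < δ forces both bounds, so |(-3s - 7)/(s - 3) + 17/3| < ε.

δ = min(3, (9/8)ε)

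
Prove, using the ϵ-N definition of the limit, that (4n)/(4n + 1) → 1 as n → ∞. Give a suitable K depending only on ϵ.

K = (1/4)/ϵ

Let ϵ > 0 be given. For n ≥ 1, |(4n)/(4n + 1) − 1| = |-4|/(4(4n + 1)) = 4/(4(4n + 1)).
Since 4n + 1 ≥ 4n for n ≥ 1, this is ≤ 4/(4·4n) = (1/4)/n.
So |(4n)/(4n + 1) − 1| < ϵ whenever n > (1/4)/ϵ.
Take K = (1/4)/ϵ. If n > K then |(4n)/(4n + 1) − 1| ≤ (1/4)/n < ϵ.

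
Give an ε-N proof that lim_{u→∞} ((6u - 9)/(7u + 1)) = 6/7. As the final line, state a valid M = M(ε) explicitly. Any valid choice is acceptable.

M = (69/49)/ε

Let ε > 0. We seek M > 0 such that u > M implies |(6u - 9)/(7u + 1) − (6/7)| < ε.
(6u - 9)/(7u + 1) − (6/7) = (7(6u - 9) − 6(7u + 1)) / (7(7u + 1)) = -69/(7(7u + 1)).
For u > 0 we have 7u + 1 > 7u, so |(6u - 9)/(7u + 1) − (6/7)| = 69/(7(7u + 1)) < 69/(7·7u) = (69/49)/u.
Thus |(6u - 9)/(7u + 1) − (6/7)| < ε whenever u > (69/49)/ε.
Take M = (69/49)/ε. If u > M then |(6u - 9)/(7u + 1) − (6/7)| < (69/49)/u < ε.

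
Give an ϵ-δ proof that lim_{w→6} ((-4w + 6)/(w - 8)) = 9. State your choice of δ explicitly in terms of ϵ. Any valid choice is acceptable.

δ = min(1, (1/13)ϵ)

Fix ϵ > 0. We want δ > 0 with 0 < |w − 6| < δ ⇒ |(-4w + 6)/(w - 8) − 9| < ϵ.
Combining over a common denominator, (-4w + 6)/(w - 8) − 9 = [(-4w + 6)·(-2) − (-18)·(w - 8)] / [(-2)·(w - 8)] = 26(w − 6) / ((-2)(w - 8)).
So |(-4w + 6)/(w - 8) − 9| = 26|w − 6| / (2·|w − 8|).
Restrict δ ≤ 1. Then |w − 6| < 1 gives |w − 8| = |(w − 6) + (-2)| ≥ 2 − 1 = 1.
Hence |(-4w + 6)/(w - 8) − 9| < 26|w − 6|/(2·1) = 13|w − 6|, which is < ϵ once |w − 6| < (1/13)ϵ.
Take δ = min(1, (1/13)ϵ). Then 0 < |w − 6| < δ forces both bounds, so |(-4w + 6)/(w - 8) − 9| < ϵ.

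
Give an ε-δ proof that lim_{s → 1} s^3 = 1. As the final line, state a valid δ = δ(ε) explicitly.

Fix ε > 0. We seek δ > 0 with 0 < |s − 1| < δ ⇒ |s^3 − 1| < ε.
Factor: s^3 − 1 = (s − 1)(s^2 + s + 1), so |s^3 − 1| = |s − 1|·|s^2 + s + 1|.
Restrict δ ≤ 1. Then |s − 1| < 1 gives |s| < 2, so by the triangle inequality |s^2 + s + 1| ≤ 2^2 + 2 + 1 = 7.
Hence |s^3 − 1| ≤ 7|s − 1|, which is < ε once |s − 1| < ε/7.
Take δ = min(1, ε/7). If 0 < |s − 1| < δ then both bounds hold and |s^3 − 1| ≤ 7|s − 1| < 7·(ε/7) = ε.

δ = min(1, ε/7)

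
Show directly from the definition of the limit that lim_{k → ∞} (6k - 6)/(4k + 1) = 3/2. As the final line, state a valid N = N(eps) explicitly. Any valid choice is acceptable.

N = (15/8)/eps

Let eps > 0. For k ≥ 1, |(6k - 6)/(4k + 1) − (3/2)| = |-30|/(4(4k + 1)) = 30/(4(4k + 1)).
Since 4k + 1 ≥ 4k for k ≥ 1, this is ≤ 30/(4·4k) = (15/8)/k.
So |(6k - 6)/(4k + 1) − (3/2)| < eps whenever k > (15/8)/eps.
Take N = (15/8)/eps. If k > N then |(6k - 6)/(4k + 1) − (3/2)| ≤ (15/8)/k < eps.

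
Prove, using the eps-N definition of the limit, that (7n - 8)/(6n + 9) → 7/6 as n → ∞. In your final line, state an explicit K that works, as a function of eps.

Fix eps > 0. For n ≥ 1, |(7n - 8)/(6n + 9) − (7/6)| = |-111|/(6(6n + 9)) = 111/(6(6n + 9)).
Since 6n + 9 ≥ 6n for n ≥ 1, this is ≤ 111/(6·6n) = (37/12)/n.
So |(7n - 8)/(6n + 9) − (7/6)| < eps whenever n > (37/12)/eps.
Take K = (37/12)/eps. If n > K then |(7n - 8)/(6n + 9) − (7/6)| ≤ (37/12)/n < eps.

K = (37/12)/eps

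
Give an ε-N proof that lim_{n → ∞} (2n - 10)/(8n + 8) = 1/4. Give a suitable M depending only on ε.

M = (3/2)/ε

Suppose ε > 0. For n ≥ 1, |(2n - 10)/(8n + 8) − (1/4)| = |-96|/(8(8n + 8)) = 96/(8(8n + 8)).
Since 8n + 8 ≥ 8n for n ≥ 1, this is ≤ 96/(8·8n) = (3/2)/n.
So |(2n - 10)/(8n + 8) − (1/4)| < ε whenever n > (3/2)/ε.
Take M = (3/2)/ε. If n > M then |(2n - 10)/(8n + 8) − (1/4)| ≤ (3/2)/n < ε.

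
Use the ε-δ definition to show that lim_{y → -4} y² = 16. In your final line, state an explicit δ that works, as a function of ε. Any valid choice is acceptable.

δ = min(1, ε/9)

Suppose ε > 0. We seek δ > 0 with 0 < |y + 4| < δ ⇒ |y² − 16| < ε.
Factor: y² − 16 = (y + 4)(y - 4), so |y² − 16| = |y + 4|·|y - 4|.
Restrict δ ≤ 1. Then |y + 4| < 1 gives |y| < 5, so by the triangle inequality |y - 4| ≤ 5 + 4 = 9.
Hence |y² − 16| ≤ 9|y + 4|, which is < ε once |y + 4| < ε/9.
Take δ = min(1, ε/9). If 0 < |y + 4| < δ then both bounds hold and |y² − 16| ≤ 9|y + 4| < 9·(ε/9) = ε.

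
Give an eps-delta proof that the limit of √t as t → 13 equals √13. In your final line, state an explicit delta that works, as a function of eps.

delta = min(13, √13·eps)

Fix eps > 0. We want delta > 0 such that 0 < |t − 13| < delta implies |√t − √13| < eps.
Multiplying by the conjugate, |√t − √13| = |t − 13|/(√t + √13).
Restrict delta ≤ 13 so that |t − 13| < 13 forces t > 0, and then √t + √13 > √13.
Hence |√t − √13| < |t − 13|/√13, which is < eps once |t − 13| < √13·eps.
Take delta = min(13, √13·eps). If 0 < |t − 13| < delta then t > 0 and |√t − √13| < |t − 13|/√13 < eps.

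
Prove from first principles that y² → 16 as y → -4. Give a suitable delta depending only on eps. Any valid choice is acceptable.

delta = min(1, eps/9)

Let eps > 0. We seek delta > 0 with 0 < |y + 4| < delta ⇒ |y² − 16| < eps.
Factor: y² − 16 = (y + 4)(y - 4), so |y² − 16| = |y + 4|·|y - 4|.
Restrict delta ≤ 1. Then |y + 4| < 1 gives |y| < 5, so by the triangle inequality |y - 4| ≤ 5 + 4 = 9.
Hence |y² − 16| ≤ 9|y + 4|, which is < eps once |y + 4| < eps/9.
Take delta = min(1, eps/9). If 0 < |y + 4| < delta then both bounds hold and |y² − 16| ≤ 9|y + 4| < 9·(eps/9) = eps.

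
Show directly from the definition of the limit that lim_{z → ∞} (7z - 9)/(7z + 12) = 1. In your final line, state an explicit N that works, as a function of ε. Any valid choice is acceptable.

Let ε > 0. We seek N > 0 such that z > N implies |(7z - 9)/(7z + 12) − 1| < ε.
(7z - 9)/(7z + 12) − 1 = (7(7z - 9) − 7(7z + 12)) / (7(7z + 12)) = -147/(7(7z + 12)).
For z > 0 we have 7z + 12 > 7z, so |(7z - 9)/(7z + 12) − 1| = 147/(7(7z + 12)) < 147/(7·7z) = 3/z.
Thus |(7z - 9)/(7z + 12) − 1| < ε whenever z > 3/ε.
Take N = 3/ε. If z > N then |(7z - 9)/(7z + 12) − 1| < 3/z < ε.

N = 3/ε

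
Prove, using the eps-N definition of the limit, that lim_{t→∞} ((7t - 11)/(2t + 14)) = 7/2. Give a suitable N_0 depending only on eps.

Let eps > 0 be given. We seek N_0 > 0 such that t > N_0 implies |(7t - 11)/(2t + 14) − (7/2)| < eps.
(7t - 11)/(2t + 14) − (7/2) = (2(7t - 11) − 7(2t + 14)) / (2(2t + 14)) = -120/(2(2t + 14)).
For t > 0 we have 2t + 14 > 2t, so |(7t - 11)/(2t + 14) − (7/2)| = 120/(2(2t + 14)) < 120/(2·2t) = 30/t.
Thus |(7t - 11)/(2t + 14) − (7/2)| < eps whenever t > 30/eps.
Take N_0 = 30/eps. If t > N_0 then |(7t - 11)/(2t + 14) − (7/2)| < 30/t < eps.

N_0 = 30/eps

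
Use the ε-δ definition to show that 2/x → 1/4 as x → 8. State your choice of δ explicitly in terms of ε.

δ = min(4, 16ε)

Let ε > 0 be given. We seek δ > 0 such that 0 < |x − 8| < δ implies |2/x − (1/4)| < ε.
|2/x − (1/4)| = 2·|8 − x|/(8·|x|) = 2|x − 8|/(8|x|).
Restrict δ ≤ 4. Then |x − 8| < 4 gives |x| > 4, so 8|x| > 32.
Then |2/x − (1/4)| < 2|x − 8|/32, which is < ε when |x − 8| < 16ε.
Take δ = min(4, 16ε). Then 0 < |x − 8| < δ gives both |x − 8| < 4 and |x − 8| < 16ε, so |2/x − (1/4)| < ε.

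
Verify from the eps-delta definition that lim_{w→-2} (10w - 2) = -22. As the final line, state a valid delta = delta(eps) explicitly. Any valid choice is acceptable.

Suppose eps > 0. We need delta > 0 so that 0 < |w + 2| < delta implies |(10w - 2) + 22| < eps.
|(10w - 2) + 22| = |10w + 20| = 10|w + 2|.
So 10|w + 2| < eps exactly when |w + 2| < eps/10.
Choosing delta = eps/10 gives |(10w - 2) + 22| = 10|w + 2| < eps whenever |w + 2| < delta.

delta = eps/10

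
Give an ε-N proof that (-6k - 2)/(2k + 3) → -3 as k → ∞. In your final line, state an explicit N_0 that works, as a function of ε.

N_0 = (7/2)/ε

Let ε > 0. For k ≥ 1, |(-6k - 2)/(2k + 3) + 3| = |14|/(2(2k + 3)) = 14/(2(2k + 3)).
Since 2k + 3 ≥ 2k for k ≥ 1, this is ≤ 14/(2·2k) = (7/2)/k.
So |(-6k - 2)/(2k + 3) + 3| < ε whenever k > (7/2)/ε.
Take N_0 = (7/2)/ε. If k > N_0 then |(-6k - 2)/(2k + 3) + 3| ≤ (7/2)/k < ε.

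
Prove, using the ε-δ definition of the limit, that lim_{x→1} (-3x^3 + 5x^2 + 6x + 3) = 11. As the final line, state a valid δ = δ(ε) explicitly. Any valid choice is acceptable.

Let ε > 0 be given. We want δ > 0 such that 0 < |x − 1| < δ implies |(-3x^3 + 5x^2 + 6x + 3) − 11| < ε.
(-3x^3 + 5x^2 + 6x + 3) − 11 = -3x^3 + 5x^2 + 6x - 8 = (x − 1)(-3x^2 + 2x + 8).
So |(-3x^3 + 5x^2 + 6x + 3) − 11| = |x − 1|·|-3x^2 + 2x + 8|.
Assume first that |x − 1| < 1, so |x| < 2. Then |-3x^2 + 2x + 8| ≤ 3·2^2 + 2·2 + 8 = 24.
Hence |(-3x^3 + 5x^2 + 6x + 3) − 11| ≤ 24|x − 1| < ε provided |x − 1| < ε/24.
Take δ = min(1, ε/24). Then 0 < |x − 1| < δ gives both |x − 1| < 1 and |x − 1| < ε/24, so |(-3x^3 + 5x^2 + 6x + 3) − 11| < ε.

δ = min(1, ε/24)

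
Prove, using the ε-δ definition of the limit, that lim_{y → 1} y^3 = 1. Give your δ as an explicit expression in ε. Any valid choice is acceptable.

δ = min(2, ε/13)

Let ε > 0. We seek δ > 0 with 0 < |y − 1| < δ ⇒ |y^3 − 1| < ε.
Factor: y^3 − 1 = (y − 1)(y^2 + y + 1), so |y^3 − 1| = |y − 1|·|y^2 + y + 1|.
Restrict δ ≤ 2. Then |y − 1| < 2 gives |y| < 3, so by the triangle inequality |y^2 + y + 1| ≤ 3^2 + 3 + 1 = 13.
Hence |y^3 − 1| ≤ 13|y − 1|, which is < ε once |y − 1| < ε/13.
Take δ = min(2, ε/13). If 0 < |y − 1| < δ then both bounds hold and |y^3 − 1| ≤ 13|y − 1| < 13·(ε/13) = ε.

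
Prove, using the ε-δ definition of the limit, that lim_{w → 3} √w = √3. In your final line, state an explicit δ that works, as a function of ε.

Let ε > 0 be given. We want δ > 0 such that 0 < |w − 3| < δ implies |√w − √3| < ε.
Rationalise: √w − √3 = (w − 3)/(√w + √3), so |√w − √3| = |w − 3|/(√w + √3).
Restrict δ ≤ 3 so that |w − 3| < 3 forces w > 0, and then √w + √3 > √3.
Hence |√w − √3| < |w − 3|/√3, which is < ε once |w − 3| < √3·ε.
Take δ = min(3, √3·ε). If 0 < |w − 3| < δ then w > 0 and |√w − √3| < |w − 3|/√3 < ε.

δ = min(3, √3·ε)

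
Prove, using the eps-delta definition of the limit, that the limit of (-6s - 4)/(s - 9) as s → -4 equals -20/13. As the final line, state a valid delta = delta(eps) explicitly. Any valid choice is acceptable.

delta = min(13/2, (169/116)eps)

Suppose eps > 0. We want delta > 0 with 0 < |s + 4| < delta ⇒ |(-6s - 4)/(s - 9) + 20/13| < eps.
Combining over a common denominator, (-6s - 4)/(s - 9) + 20/13 = [(-6s - 4)·(-13) − 20·(s - 9)] / [(-13)·(s - 9)] = 58(s + 4) / ((-13)(s - 9)).
So |(-6s - 4)/(s - 9) + 20/13| = 58|s + 4| / (13·|s − 9|).
Require delta ≤ 13/2, so |s − 9| ≥ |-13| − |s + 4| > 13 − 13/2 = 13/2.
Hence |(-6s - 4)/(s - 9) + 20/13| < 58|s + 4|/(13·(13/2)) = (116/169)|s + 4|, which is < eps once |s + 4| < (169/116)eps.
Take delta = min(13/2, (169/116)eps). Then 0 < |s + 4| < delta forces both bounds, so |(-6s - 4)/(s - 9) + 20/13| < eps.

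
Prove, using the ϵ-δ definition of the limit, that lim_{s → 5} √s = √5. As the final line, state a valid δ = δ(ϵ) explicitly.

δ = min(5, √5·ϵ)

Fix ϵ > 0. We want δ > 0 such that 0 < |s − 5| < δ implies |√s − √5| < ϵ.
Multiplying by the conjugate, |√s − √5| = |s − 5|/(√s + √5).
Restrict δ ≤ 5 so that |s − 5| < 5 forces s > 0, and then √s + √5 > √5.
Hence |√s − √5| < |s − 5|/√5, which is < ϵ once |s − 5| < √5·ϵ.
Take δ = min(5, √5·ϵ). If 0 < |s − 5| < δ then s > 0 and |√s − √5| < |s − 5|/√5 < ϵ.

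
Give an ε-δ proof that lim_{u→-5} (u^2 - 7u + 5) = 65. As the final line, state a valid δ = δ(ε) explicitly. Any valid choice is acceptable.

δ = min(2, ε/19)

Suppose ε > 0. We want δ > 0 such that 0 < |u + 5| < δ implies |(u^2 - 7u + 5) − 65| < ε.
(u^2 - 7u + 5) − 65 = u^2 - 7u - 60 = (u + 5)(u - 12).
So |(u^2 - 7u + 5) − 65| = |u + 5|·|u - 12|.
Require δ ≤ 2. Then |u + 5| < 2 gives |u| < 7, and by the triangle inequality |u - 12| ≤ 7 + 12 = 19.
Hence |(u^2 - 7u + 5) − 65| ≤ 19|u + 5| < ε provided |u + 5| < ε/19.
Take δ = min(2, ε/19). Then 0 < |u + 5| < δ gives both |u + 5| < 2 and |u + 5| < ε/19, so |(u^2 - 7u + 5) − 65| < ε.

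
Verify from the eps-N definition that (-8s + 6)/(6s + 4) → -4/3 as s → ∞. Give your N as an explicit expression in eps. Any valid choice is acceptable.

N = (17/9)/eps

Fix eps > 0. We seek N > 0 such that s > N implies |(-8s + 6)/(6s + 4) + 4/3| < eps.
(-8s + 6)/(6s + 4) + 4/3 = (6(-8s + 6) − (-8)(6s + 4)) / (6(6s + 4)) = 68/(6(6s + 4)).
For s > 0 we have 6s + 4 > 6s, so |(-8s + 6)/(6s + 4) + 4/3| = 68/(6(6s + 4)) < 68/(6·6s) = (17/9)/s.
Thus |(-8s + 6)/(6s + 4) + 4/3| < eps whenever s > (17/9)/eps.
Take N = (17/9)/eps. If s > N then |(-8s + 6)/(6s + 4) + 4/3| < (17/9)/s < eps.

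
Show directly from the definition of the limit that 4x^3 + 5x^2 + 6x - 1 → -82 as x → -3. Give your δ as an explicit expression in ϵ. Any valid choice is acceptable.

Suppose ϵ > 0. We want δ > 0 such that 0 < |x + 3| < δ implies |(4x^3 + 5x^2 + 6x - 1) + 82| < ϵ.
(4x^3 + 5x^2 + 6x - 1) + 82 = 4x^3 + 5x^2 + 6x + 81 = (x + 3)(4x^2 - 7x + 27).
So |(4x^3 + 5x^2 + 6x - 1) + 82| = |x + 3|·|4x^2 - 7x + 27|.
Assume first that |x + 3| < 1, so |x| < 4. Then |4x^2 - 7x + 27| ≤ 4·4^2 + 7·4 + 27 = 119.
Hence |(4x^3 + 5x^2 + 6x - 1) + 82| ≤ 119|x + 3| < ϵ provided |x + 3| < ϵ/119.
Choosing δ = min(1, ϵ/119) ensures both conditions, hence |(4x^3 + 5x^2 + 6x - 1) + 82| < ϵ.

δ = min(1, ϵ/119)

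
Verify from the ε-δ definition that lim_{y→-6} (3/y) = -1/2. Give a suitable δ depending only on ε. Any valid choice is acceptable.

Suppose ε > 0. We seek δ > 0 such that 0 < |y + 6| < δ implies |3/y + 1/2| < ε.
|3/y + 1/2| = 3·|-6 − y|/(6·|y|) = 3|y + 6|/(6|y|).
Restrict δ ≤ 3. Then |y + 6| < 3 gives |y| > 3, so 6|y| > 18.
Then |3/y + 1/2| < 3|y + 6|/18, which is < ε when |y + 6| < 6ε.
Take δ = min(3, 6ε). Then 0 < |y + 6| < δ gives both |y + 6| < 3 and |y + 6| < 6ε, so |3/y + 1/2| < ε.

δ = min(3, 6ε)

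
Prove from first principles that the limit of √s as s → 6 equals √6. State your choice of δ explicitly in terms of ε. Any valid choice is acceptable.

δ = min(6, √6·ε)

Let ε > 0. We want δ > 0 such that 0 < |s − 6| < δ implies |√s − √6| < ε.
Multiplying by the conjugate, |√s − √6| = |s − 6|/(√s + √6).
Restrict δ ≤ 6 so that |s − 6| < 6 forces s > 0, and then √s + √6 > √6.
Hence |√s − √6| < |s − 6|/√6, which is < ε once |s − 6| < √6·ε.
Take δ = min(6, √6·ε). If 0 < |s − 6| < δ then s > 0 and |√s − √6| < |s − 6|/√6 < ε.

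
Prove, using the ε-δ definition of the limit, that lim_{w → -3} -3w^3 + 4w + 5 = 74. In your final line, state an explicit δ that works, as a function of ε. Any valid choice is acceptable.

δ = min(1, ε/107)

Let ε > 0 be given. We want δ > 0 such that 0 < |w + 3| < δ implies |(-3w^3 + 4w + 5) − 74| < ε.
(-3w^3 + 4w + 5) − 74 = -3w^3 + 4w - 69 = (w + 3)(-3w^2 + 9w - 23).
So |(-3w^3 + 4w + 5) − 74| = |w + 3|·|-3w^2 + 9w - 23|.
Assume first that |w + 3| < 1, so |w| < 4. Then |-3w^2 + 9w - 23| ≤ 3·4^2 + 9·4 + 23 = 107.
Hence |(-3w^3 + 4w + 5) − 74| ≤ 107|w + 3| < ε provided |w + 3| < ε/107.
Choosing δ = min(1, ε/107) ensures both conditions, hence |(-3w^3 + 4w + 5) − 74| < ε.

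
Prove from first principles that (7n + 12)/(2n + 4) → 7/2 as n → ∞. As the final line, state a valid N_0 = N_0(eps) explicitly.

Suppose eps > 0. For n ≥ 1, |(7n + 12)/(2n + 4) − (7/2)| = |-4|/(2(2n + 4)) = 4/(2(2n + 4)).
Since 2n + 4 ≥ 2n for n ≥ 1, this is ≤ 4/(2·2n) = 1/n.
So |(7n + 12)/(2n + 4) − (7/2)| < eps whenever n > 1/eps.
Take N_0 = 1/eps. If n > N_0 then |(7n + 12)/(2n + 4) − (7/2)| ≤ 1/n < eps.

N_0 = 1/eps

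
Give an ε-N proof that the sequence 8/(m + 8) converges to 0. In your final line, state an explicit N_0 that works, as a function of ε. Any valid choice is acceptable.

Let ε > 0. For m ≥ 1, |8/(m + 8) − 0| = 8/(m + 8) ≤ 8/m.
We need 8/m < ε, i.e. m > 8/ε.
Take N_0 = 8/ε. If m > N_0 then |8/(m + 8)| ≤ 8/m < ε.

N_0 = 8/ε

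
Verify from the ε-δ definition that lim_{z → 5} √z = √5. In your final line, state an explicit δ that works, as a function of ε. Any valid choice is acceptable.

δ = min(5, √5·ε)

Suppose ε > 0. We want δ > 0 such that 0 < |z − 5| < δ implies |√z − √5| < ε.
Rationalise: √z − √5 = (z − 5)/(√z + √5), so |√z − √5| = |z − 5|/(√z + √5).
Restrict δ ≤ 5 so that |z − 5| < 5 forces z > 0, and then √z + √5 > √5.
Hence |√z − √5| < |z − 5|/√5, which is < ε once |z − 5| < √5·ε.
Take δ = min(5, √5·ε). If 0 < |z − 5| < δ then z > 0 and |√z − √5| < |z − 5|/√5 < ε.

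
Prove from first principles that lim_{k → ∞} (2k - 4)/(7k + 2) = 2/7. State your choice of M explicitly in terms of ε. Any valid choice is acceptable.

M = (32/49)/ε

Suppose ε > 0. For k ≥ 1, |(2k - 4)/(7k + 2) − (2/7)| = |-32|/(7(7k + 2)) = 32/(7(7k + 2)).
Since 7k + 2 ≥ 7k for k ≥ 1, this is ≤ 32/(7·7k) = (32/49)/k.
So |(2k - 4)/(7k + 2) − (2/7)| < ε whenever k > (32/49)/ε.
Take M = (32/49)/ε. If k > M then |(2k - 4)/(7k + 2) − (2/7)| ≤ (32/49)/k < ε.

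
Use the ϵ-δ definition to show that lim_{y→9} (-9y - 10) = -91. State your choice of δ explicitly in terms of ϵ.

Suppose ϵ > 0. We need δ > 0 so that 0 < |y − 9| < δ implies |(-9y - 10) + 91| < ϵ.
|(-9y - 10) + 91| = |-9y + 81| = 9|y − 9|.
Thus it suffices that |y − 9| < ϵ/9.
Choosing δ = ϵ/9 gives |(-9y - 10) + 91| = 9|y − 9| < ϵ whenever |y − 9| < δ.

δ = ϵ/9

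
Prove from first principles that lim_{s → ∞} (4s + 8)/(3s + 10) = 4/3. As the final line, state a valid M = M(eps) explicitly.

M = (16/9)/eps

Let eps > 0. We seek M > 0 such that s > M implies |(4s + 8)/(3s + 10) − (4/3)| < eps.
(4s + 8)/(3s + 10) − (4/3) = (3(4s + 8) − 4(3s + 10)) / (3(3s + 10)) = -16/(3(3s + 10)).
For s > 0 we have 3s + 10 > 3s, so |(4s + 8)/(3s + 10) − (4/3)| = 16/(3(3s + 10)) < 16/(3·3s) = (16/9)/s.
Thus |(4s + 8)/(3s + 10) − (4/3)| < eps whenever s > (16/9)/eps.
Take M = (16/9)/eps. If s > M then |(4s + 8)/(3s + 10) − (4/3)| < (16/9)/s < eps.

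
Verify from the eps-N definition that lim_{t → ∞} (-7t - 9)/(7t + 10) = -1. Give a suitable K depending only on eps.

K = (1/7)/eps

Let eps > 0. We seek K > 0 such that t > K implies |(-7t - 9)/(7t + 10) + 1| < eps.
(-7t - 9)/(7t + 10) + 1 = (7(-7t - 9) − (-7)(7t + 10)) / (7(7t + 10)) = 7/(7(7t + 10)).
For t > 0 we have 7t + 10 > 7t, so |(-7t - 9)/(7t + 10) + 1| = 7/(7(7t + 10)) < 7/(7·7t) = (1/7)/t.
Thus |(-7t - 9)/(7t + 10) + 1| < eps whenever t > (1/7)/eps.
Take K = (1/7)/eps. If t > K then |(-7t - 9)/(7t + 10) + 1| < (1/7)/t < eps.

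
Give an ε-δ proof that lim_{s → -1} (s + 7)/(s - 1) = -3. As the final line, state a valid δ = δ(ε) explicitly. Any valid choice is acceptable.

Suppose ε > 0. We want δ > 0 with 0 < |s + 1| < δ ⇒ |(s + 7)/(s - 1) + 3| < ε.
Combining over a common denominator, (s + 7)/(s - 1) + 3 = [(s + 7)·(-2) − 6·(s - 1)] / [(-2)·(s - 1)] = -8(s + 1) / ((-2)(s - 1)).
So |(s + 7)/(s - 1) + 3| = 8|s + 1| / (2·|s − 1|).
Restrict δ ≤ 1. Then |s + 1| < 1 gives |s − 1| = |(s + 1) + (-2)| ≥ 2 − 1 = 1.
Hence |(s + 7)/(s - 1) + 3| < 8|s + 1|/(2·1) = 4|s + 1|, which is < ε once |s + 1| < (1/4)ε.
Take δ = min(1, (1/4)ε). Then 0 < |s + 1| < δ forces both bounds, so |(s + 7)/(s - 1) + 3| < ε.

δ = min(1, (1/4)ε)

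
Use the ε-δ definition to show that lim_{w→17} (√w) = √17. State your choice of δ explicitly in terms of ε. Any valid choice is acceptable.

Let ε > 0. We want δ > 0 such that 0 < |w − 17| < δ implies |√w − √17| < ε.
Multiplying by the conjugate, |√w − √17| = |w − 17|/(√w + √17).
Restrict δ ≤ 17 so that |w − 17| < 17 forces w > 0, and then √w + √17 > √17.
Hence |√w − √17| < |w − 17|/√17, which is < ε once |w − 17| < √17·ε.
Take δ = min(17, √17·ε). If 0 < |w − 17| < δ then w > 0 and |√w − √17| < |w − 17|/√17 < ε.

δ = min(17, √17·ε)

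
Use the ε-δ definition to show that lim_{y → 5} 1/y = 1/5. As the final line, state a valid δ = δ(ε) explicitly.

δ = min(5/2, (25/2)ε)

Let ε > 0 be given. We seek δ > 0 such that 0 < |y − 5| < δ implies |1/y − (1/5)| < ε.
|1/y − (1/5)| = |5 − y|/(5·|y|) = |y − 5|/(5|y|).
Restrict δ ≤ 5/2. Then |y − 5| < 5/2 gives |y| > 5/2, so 5|y| > 25/2.
Then |1/y − (1/5)| < |y − 5|/(25/2), which is < ε when |y − 5| < (25/2)ε.
Take δ = min(5/2, (25/2)ε). Then 0 < |y − 5| < δ gives both |y − 5| < 5/2 and |y − 5| < (25/2)ε, so |1/y − (1/5)| < ε.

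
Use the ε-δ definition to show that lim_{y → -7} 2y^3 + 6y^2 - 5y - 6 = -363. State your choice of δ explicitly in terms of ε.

δ = min(2, ε/285)

Suppose ε > 0. We want δ > 0 such that 0 < |y + 7| < δ implies |(2y^3 + 6y^2 - 5y - 6) + 363| < ε.
(2y^3 + 6y^2 - 5y - 6) + 363 = 2y^3 + 6y^2 - 5y + 357 = (y + 7)(2y^2 - 8y + 51).
So |(2y^3 + 6y^2 - 5y - 6) + 363| = |y + 7|·|2y^2 - 8y + 51|.
Assume first that |y + 7| < 2, so |y| < 9. Then |2y^2 - 8y + 51| ≤ 2·9^2 + 8·9 + 51 = 285.
Hence |(2y^3 + 6y^2 - 5y - 6) + 363| ≤ 285|y + 7| < ε provided |y + 7| < ε/285.
Take δ = min(2, ε/285). Then 0 < |y + 7| < δ gives both |y + 7| < 2 and |y + 7| < ε/285, so |(2y^3 + 6y^2 - 5y - 6) + 363| < ε.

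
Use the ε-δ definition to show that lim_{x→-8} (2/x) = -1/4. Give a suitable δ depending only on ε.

Let ε > 0 be given. We seek δ > 0 such that 0 < |x + 8| < δ implies |2/x + 1/4| < ε.
|2/x + 1/4| = 2·|-8 − x|/(8·|x|) = 2|x + 8|/(8|x|).
Require δ ≤ 4 so that |x| > 8 − 4 = 4, hence 8|x| > 32.
Then |2/x + 1/4| < 2|x + 8|/32, which is < ε when |x + 8| < 16ε.
Take δ = min(4, 16ε). Then 0 < |x + 8| < δ gives both |x + 8| < 4 and |x + 8| < 16ε, so |2/x + 1/4| < ε.

δ = min(4, 16ε)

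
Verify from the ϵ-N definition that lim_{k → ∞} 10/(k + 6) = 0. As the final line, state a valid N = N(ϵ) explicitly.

Suppose ϵ > 0. For k ≥ 1, |10/(k + 6) − 0| = 10/(k + 6) ≤ 10/k.
We need 10/k < ϵ, i.e. k > 10/ϵ.
Take N = 10/ϵ. If k > N then |10/(k + 6)| ≤ 10/k < ϵ.

N = 10/ϵ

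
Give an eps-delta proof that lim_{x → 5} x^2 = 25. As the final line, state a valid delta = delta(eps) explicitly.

delta = min(2, eps/12)

Let eps > 0 be given. We seek delta > 0 with 0 < |x − 5| < delta ⇒ |x^2 − 25| < eps.
Factor: x^2 − 25 = (x − 5)(x + 5), so |x^2 − 25| = |x − 5|·|x + 5|.
Restrict delta ≤ 2. Then |x − 5| < 2 gives |x| < 7, so by the triangle inequality |x + 5| ≤ 7 + 5 = 12.
Hence |x^2 − 25| ≤ 12|x − 5|, which is < eps once |x − 5| < eps/12.
Take delta = min(2, eps/12). If 0 < |x − 5| < delta then both bounds hold and |x^2 − 25| ≤ 12|x − 5| < 12·(eps/12) = eps.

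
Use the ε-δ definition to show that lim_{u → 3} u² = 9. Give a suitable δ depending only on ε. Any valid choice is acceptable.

Let ε > 0. We seek δ > 0 with 0 < |u − 3| < δ ⇒ |u² − 9| < ε.
Factor: u² − 9 = (u − 3)(u + 3), so |u² − 9| = |u − 3|·|u + 3|.
Restrict δ ≤ 1. Then |u − 3| < 1 gives |u| < 4, so by the triangle inequality |u + 3| ≤ 4 + 3 = 7.
Hence |u² − 9| ≤ 7|u − 3|, which is < ε once |u − 3| < ε/7.
Take δ = min(1, ε/7). If 0 < |u − 3| < δ then both bounds hold and |u² − 9| ≤ 7|u − 3| < 7·(ε/7) = ε.

δ = min(1, ε/7)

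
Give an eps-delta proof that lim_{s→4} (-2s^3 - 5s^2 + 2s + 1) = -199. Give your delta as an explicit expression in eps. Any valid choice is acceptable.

Suppose eps > 0. We want delta > 0 such that 0 < |s − 4| < delta implies |(-2s^3 - 5s^2 + 2s + 1) + 199| < eps.
(-2s^3 - 5s^2 + 2s + 1) + 199 = -2s^3 - 5s^2 + 2s + 200 = (s − 4)(-2s^2 - 13s - 50).
So |(-2s^3 - 5s^2 + 2s + 1) + 199| = |s − 4|·|-2s^2 - 13s - 50|.
Require delta ≤ 1. Then |s − 4| < 1 gives |s| < 5, and by the triangle inequality |-2s^2 - 13s - 50| ≤ 2·5^2 + 13·5 + 50 = 165.
Hence |(-2s^3 - 5s^2 + 2s + 1) + 199| ≤ 165|s − 4| < eps provided |s − 4| < eps/165.
Take delta = min(1, eps/165). Then 0 < |s − 4| < delta gives both |s − 4| < 1 and |s − 4| < eps/165, so |(-2s^3 - 5s^2 + 2s + 1) + 199| < eps.

delta = min(1, eps/165)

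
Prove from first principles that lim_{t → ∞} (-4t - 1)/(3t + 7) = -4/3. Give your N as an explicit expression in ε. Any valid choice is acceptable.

N = (25/9)/ε

Fix ε > 0. We seek N > 0 such that t > N implies |(-4t - 1)/(3t + 7) + 4/3| < ε.
(-4t - 1)/(3t + 7) + 4/3 = (3(-4t - 1) − (-4)(3t + 7)) / (3(3t + 7)) = 25/(3(3t + 7)).
For t > 0 we have 3t + 7 > 3t, so |(-4t - 1)/(3t + 7) + 4/3| = 25/(3(3t + 7)) < 25/(3·3t) = (25/9)/t.
Thus |(-4t - 1)/(3t + 7) + 4/3| < ε whenever t > (25/9)/ε.
Take N = (25/9)/ε. If t > N then |(-4t - 1)/(3t + 7) + 4/3| < (25/9)/t < ε.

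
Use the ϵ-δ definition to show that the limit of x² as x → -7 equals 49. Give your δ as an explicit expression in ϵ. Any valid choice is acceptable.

Suppose ϵ > 0. We seek δ > 0 with 0 < |x + 7| < δ ⇒ |x² − 49| < ϵ.
Factor: x² − 49 = (x + 7)(x - 7), so |x² − 49| = |x + 7|·|x - 7|.
Restrict δ ≤ 1. Then |x + 7| < 1 gives |x| < 8, so by the triangle inequality |x - 7| ≤ 8 + 7 = 15.
Hence |x² − 49| ≤ 15|x + 7|, which is < ϵ once |x + 7| < ϵ/15.
Take δ = min(1, ϵ/15). If 0 < |x + 7| < δ then both bounds hold and |x² − 49| ≤ 15|x + 7| < 15·(ϵ/15) = ϵ.

δ = min(1, ϵ/15)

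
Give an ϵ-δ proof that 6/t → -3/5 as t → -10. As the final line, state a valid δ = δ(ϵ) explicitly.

Fix ϵ > 0. We seek δ > 0 such that 0 < |t + 10| < δ implies |6/t + 3/5| < ϵ.
|6/t + 3/5| = 6·|-10 − t|/(10·|t|) = 6|t + 10|/(10|t|).
Restrict δ ≤ 5. Then |t + 10| < 5 gives |t| > 5, so 10|t| > 50.
Then |6/t + 3/5| < 6|t + 10|/50, which is < ϵ when |t + 10| < (25/3)ϵ.
Take δ = min(5, (25/3)ϵ). Then 0 < |t + 10| < δ gives both |t + 10| < 5 and |t + 10| < (25/3)ϵ, so |6/t + 3/5| < ϵ.

δ = min(5, (25/3)ϵ)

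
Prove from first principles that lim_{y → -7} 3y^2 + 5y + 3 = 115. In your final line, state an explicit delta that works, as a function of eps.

Let eps > 0. We want delta > 0 such that 0 < |y + 7| < delta implies |(3y^2 + 5y + 3) − 115| < eps.
(3y^2 + 5y + 3) − 115 = 3y^2 + 5y - 112 = (y + 7)(3y - 16).
So |(3y^2 + 5y + 3) − 115| = |y + 7|·|3y - 16|.
Require delta ≤ 2. Then |y + 7| < 2 gives |y| < 9, and by the triangle inequality |3y - 16| ≤ 3·9 + 16 = 43.
Hence |(3y^2 + 5y + 3) − 115| ≤ 43|y + 7| < eps provided |y + 7| < eps/43.
Choosing delta = min(2, eps/43) ensures both conditions, hence |(3y^2 + 5y + 3) − 115| < eps.

delta = min(2, eps/43)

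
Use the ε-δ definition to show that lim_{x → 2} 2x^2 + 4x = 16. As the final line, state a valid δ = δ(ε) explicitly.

δ = min(2, ε/16)

Let ε > 0. We want δ > 0 such that 0 < |x − 2| < δ implies |(2x^2 + 4x) − 16| < ε.
(2x^2 + 4x) − 16 = 2x^2 + 4x - 16 = (x − 2)(2x + 8).
So |(2x^2 + 4x) − 16| = |x − 2|·|2x + 8|.
Require δ ≤ 2. Then |x − 2| < 2 gives |x| < 4, and by the triangle inequality |2x + 8| ≤ 2·4 + 8 = 16.
Hence |(2x^2 + 4x) − 16| ≤ 16|x − 2| < ε provided |x − 2| < ε/16.
Take δ = min(2, ε/16). Then 0 < |x − 2| < δ gives both |x − 2| < 2 and |x − 2| < ε/16, so |(2x^2 + 4x) − 16| < ε.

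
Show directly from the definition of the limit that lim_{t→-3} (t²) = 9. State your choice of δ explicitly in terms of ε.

δ = min(2, ε/8)

Let ε > 0 be given. We seek δ > 0 with 0 < |t + 3| < δ ⇒ |t² − 9| < ε.
Factor: t² − 9 = (t + 3)(t - 3), so |t² − 9| = |t + 3|·|t - 3|.
Impose δ ≤ 2 so that |t| < 5; then |t - 3| ≤ 8.
Hence |t² − 9| ≤ 8|t + 3|, which is < ε once |t + 3| < ε/8.
Take δ = min(2, ε/8). If 0 < |t + 3| < δ then both bounds hold and |t² − 9| ≤ 8|t + 3| < 8·(ε/8) = ε.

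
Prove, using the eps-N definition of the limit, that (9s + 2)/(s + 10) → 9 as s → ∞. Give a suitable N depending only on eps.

N = 88/eps

Let eps > 0. We seek N > 0 such that s > N implies |(9s + 2)/(s + 10) − 9| < eps.
(9s + 2)/(s + 10) − 9 = ((9s + 2) − 9(s + 10)) / ((s + 10)) = -88/((s + 10)).
For s > 0 we have s + 10 > s, so |(9s + 2)/(s + 10) − 9| = 88/((s + 10)) < 88/(s) = 88/s.
Thus |(9s + 2)/(s + 10) − 9| < eps whenever s > 88/eps.
Take N = 88/eps. If s > N then |(9s + 2)/(s + 10) − 9| < 88/s < eps.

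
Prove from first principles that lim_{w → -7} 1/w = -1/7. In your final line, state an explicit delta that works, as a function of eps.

Let eps > 0 be given. We seek delta > 0 such that 0 < |w + 7| < delta implies |1/w + 1/7| < eps.
|1/w + 1/7| = |-7 − w|/(7·|w|) = |w + 7|/(7|w|).
Require delta ≤ 7/2 so that |w| > 7 − 7/2 = 7/2, hence 7|w| > 49/2.
Then |1/w + 1/7| < |w + 7|/(49/2), which is < eps when |w + 7| < (49/2)eps.
Take delta = min(7/2, (49/2)eps). Then 0 < |w + 7| < delta gives both |w + 7| < 7/2 and |w + 7| < (49/2)eps, so |1/w + 1/7| < eps.

delta = min(7/2, (49/2)eps)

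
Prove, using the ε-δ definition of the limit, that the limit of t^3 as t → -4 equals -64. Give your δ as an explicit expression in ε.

δ = min(1, ε/61)

Let ε > 0. We seek δ > 0 with 0 < |t + 4| < δ ⇒ |t^3 + 64| < ε.
Factor: t^3 + 64 = (t + 4)(t^2 - 4t + 16), so |t^3 + 64| = |t + 4|·|t^2 - 4t + 16|.
Restrict δ ≤ 1. Then |t + 4| < 1 gives |t| < 5, so by the triangle inequality |t^2 - 4t + 16| ≤ 5^2 + 4·5 + 16 = 61.
Hence |t^3 + 64| ≤ 61|t + 4|, which is < ε once |t + 4| < ε/61.
Take δ = min(1, ε/61). If 0 < |t + 4| < δ then both bounds hold and |t^3 + 64| ≤ 61|t + 4| < 61·(ε/61) = ε.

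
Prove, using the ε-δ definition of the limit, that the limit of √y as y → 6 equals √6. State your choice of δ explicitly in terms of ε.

δ = min(6, √6·ε)

Suppose ε > 0. We want δ > 0 such that 0 < |y − 6| < δ implies |√y − √6| < ε.
Rationalise: √y − √6 = (y − 6)/(√y + √6), so |√y − √6| = |y − 6|/(√y + √6).
Restrict δ ≤ 6 so that |y − 6| < 6 forces y > 0, and then √y + √6 > √6.
Hence |√y − √6| < |y − 6|/√6, which is < ε once |y − 6| < √6·ε.
Take δ = min(6, √6·ε). If 0 < |y − 6| < δ then y > 0 and |√y − √6| < |y − 6|/√6 < ε.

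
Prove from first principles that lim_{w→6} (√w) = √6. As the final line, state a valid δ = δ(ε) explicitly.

δ = min(6, √6·ε)

Let ε > 0 be given. We want δ > 0 such that 0 < |w − 6| < δ implies |√w − √6| < ε.
Rationalise: √w − √6 = (w − 6)/(√w + √6), so |√w − √6| = |w − 6|/(√w + √6).
Restrict δ ≤ 6 so that |w − 6| < 6 forces w > 0, and then √w + √6 > √6.
Hence |√w − √6| < |w − 6|/√6, which is < ε once |w − 6| < √6·ε.
Take δ = min(6, √6·ε). If 0 < |w − 6| < δ then w > 0 and |√w − √6| < |w − 6|/√6 < ε.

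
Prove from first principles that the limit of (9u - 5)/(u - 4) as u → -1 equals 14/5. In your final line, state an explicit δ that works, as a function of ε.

Let ε > 0. We want δ > 0 with 0 < |u + 1| < δ ⇒ |(9u - 5)/(u - 4) − (14/5)| < ε.
Combining over a common denominator, (9u - 5)/(u - 4) − (14/5) = [(9u - 5)·(-5) − (-14)·(u - 4)] / [(-5)·(u - 4)] = -31(u + 1) / ((-5)(u - 4)).
So |(9u - 5)/(u - 4) − (14/5)| = 31|u + 1| / (5·|u − 4|).
Require δ ≤ 5/2, so |u − 4| ≥ |-5| − |u + 1| > 5 − 5/2 = 5/2.
Hence |(9u - 5)/(u - 4) − (14/5)| < 31|u + 1|/(5·(5/2)) = (62/25)|u + 1|, which is < ε once |u + 1| < (25/62)ε.
Take δ = min(5/2, (25/62)ε). Then 0 < |u + 1| < δ forces both bounds, so |(9u - 5)/(u - 4) − (14/5)| < ε.

δ = min(5/2, (25/62)ε)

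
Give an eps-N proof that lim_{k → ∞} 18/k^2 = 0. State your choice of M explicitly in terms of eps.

M = (18/eps)^{1/2}

Fix eps > 0. For k ≥ 1, |18/k^2 − 0| = 18/k^2.
18/k^2 < eps ⇔ k^2 > 18/eps ⇔ k > (18/eps)^{1/2}.
Take M = (18/eps)^{1/2}. Then k > M implies 18/k^2 < eps.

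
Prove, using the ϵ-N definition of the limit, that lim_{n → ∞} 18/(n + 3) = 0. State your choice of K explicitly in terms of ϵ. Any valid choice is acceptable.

Suppose ϵ > 0. For n ≥ 1, |18/(n + 3) − 0| = 18/(n + 3) ≤ 18/n.
We need 18/n < ϵ, i.e. n > 18/ϵ.
Take K = 18/ϵ. If n > K then |18/(n + 3)| ≤ 18/n < ϵ.

K = 18/ϵ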